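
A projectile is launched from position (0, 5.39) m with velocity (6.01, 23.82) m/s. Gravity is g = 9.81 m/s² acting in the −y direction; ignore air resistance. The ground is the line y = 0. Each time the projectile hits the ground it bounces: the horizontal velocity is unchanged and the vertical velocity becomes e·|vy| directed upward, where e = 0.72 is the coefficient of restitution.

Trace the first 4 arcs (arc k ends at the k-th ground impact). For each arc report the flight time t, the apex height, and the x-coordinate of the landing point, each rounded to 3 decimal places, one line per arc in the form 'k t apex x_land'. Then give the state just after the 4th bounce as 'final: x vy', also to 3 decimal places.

Arc 1: start y=5.390, vy=23.820 → t=5.073, apex=34.309, x_land=30.488, impact vy=-25.945
  bounce: vy ← 0.72·25.945 = 18.680
Arc 2: start y=0.000, vy=18.680 → t=3.808, apex=17.786, x_land=53.377, impact vy=-18.680
  bounce: vy ← 0.72·18.680 = 13.450
Arc 3: start y=0.000, vy=13.450 → t=2.742, apex=9.220, x_land=69.857, impact vy=-13.450
  bounce: vy ← 0.72·13.450 = 9.684
Arc 4: start y=0.000, vy=9.684 → t=1.974, apex=4.780, x_land=81.722, impact vy=-9.684
  bounce: vy ← 0.72·9.684 = 6.972

1 5.073 34.309 30.488
2 3.808 17.786 53.377
3 2.742 9.220 69.857
4 1.974 4.780 81.722
final: 81.722 6.972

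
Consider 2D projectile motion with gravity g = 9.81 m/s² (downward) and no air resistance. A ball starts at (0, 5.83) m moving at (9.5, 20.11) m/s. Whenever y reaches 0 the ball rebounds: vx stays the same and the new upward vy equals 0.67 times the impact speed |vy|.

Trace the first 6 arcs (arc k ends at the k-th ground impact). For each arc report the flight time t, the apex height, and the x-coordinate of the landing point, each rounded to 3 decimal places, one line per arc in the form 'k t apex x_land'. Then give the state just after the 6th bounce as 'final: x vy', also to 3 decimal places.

1 4.372 26.442 41.532
2 3.111 11.870 71.089
3 2.085 5.328 90.892
4 1.397 2.392 104.160
5 0.936 1.074 113.049
6 0.627 0.482 119.005
final: 119.005 2.060

Arc 1: start y=5.830, vy=20.110 → t=4.372, apex=26.442, x_land=41.532, impact vy=-22.777
  bounce: vy ← 0.67·22.777 = 15.261
Arc 2: start y=0.000, vy=15.261 → t=3.111, apex=11.870, x_land=71.089, impact vy=-15.261
  bounce: vy ← 0.67·15.261 = 10.225
Arc 3: start y=0.000, vy=10.225 → t=2.085, apex=5.328, x_land=90.892, impact vy=-10.225
  bounce: vy ← 0.67·10.225 = 6.851
Arc 4: start y=0.000, vy=6.851 → t=1.397, apex=2.392, x_land=104.160, impact vy=-6.851
  bounce: vy ← 0.67·6.851 = 4.590
Arc 5: start y=0.000, vy=4.590 → t=0.936, apex=1.074, x_land=113.049, impact vy=-4.590
  bounce: vy ← 0.67·4.590 = 3.075
Arc 6: start y=0.000, vy=3.075 → t=0.627, apex=0.482, x_land=119.005, impact vy=-3.075
  bounce: vy ← 0.67·3.075 = 2.060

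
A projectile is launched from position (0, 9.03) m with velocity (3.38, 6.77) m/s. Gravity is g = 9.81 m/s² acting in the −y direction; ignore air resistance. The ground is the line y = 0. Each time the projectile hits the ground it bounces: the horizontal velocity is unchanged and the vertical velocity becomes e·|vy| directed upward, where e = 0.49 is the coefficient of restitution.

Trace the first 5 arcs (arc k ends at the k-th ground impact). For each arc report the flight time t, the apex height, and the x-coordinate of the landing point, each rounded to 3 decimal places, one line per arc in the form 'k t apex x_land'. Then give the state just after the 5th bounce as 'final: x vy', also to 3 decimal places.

Arc 1: start y=9.030, vy=6.770 → t=2.212, apex=11.366, x_land=7.478, impact vy=-14.933
  bounce: vy ← 0.49·14.933 = 7.317
Arc 2: start y=0.000, vy=7.317 → t=1.492, apex=2.729, x_land=12.520, impact vy=-7.317
  bounce: vy ← 0.49·7.317 = 3.585
Arc 3: start y=0.000, vy=3.585 → t=0.731, apex=0.655, x_land=14.991, impact vy=-3.585
  bounce: vy ← 0.49·3.585 = 1.757
Arc 4: start y=0.000, vy=1.757 → t=0.358, apex=0.157, x_land=16.201, impact vy=-1.757
  bounce: vy ← 0.49·1.757 = 0.861
Arc 5: start y=0.000, vy=0.861 → t=0.176, apex=0.038, x_land=16.795, impact vy=-0.861
  bounce: vy ← 0.49·0.861 = 0.422

1 2.212 11.366 7.478
2 1.492 2.729 12.520
3 0.731 0.655 14.991
4 0.358 0.157 16.201
5 0.176 0.038 16.795
final: 16.795 0.422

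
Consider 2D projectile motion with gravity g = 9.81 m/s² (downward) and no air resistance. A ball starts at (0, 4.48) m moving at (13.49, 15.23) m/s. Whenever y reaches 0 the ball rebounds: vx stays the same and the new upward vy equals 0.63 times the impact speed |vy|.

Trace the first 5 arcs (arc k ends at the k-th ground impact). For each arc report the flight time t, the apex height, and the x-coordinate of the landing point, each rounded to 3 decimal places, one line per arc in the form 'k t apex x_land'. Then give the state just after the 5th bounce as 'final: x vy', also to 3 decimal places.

Arc 1: start y=4.480, vy=15.230 → t=3.376, apex=16.302, x_land=45.536, impact vy=-17.884
  bounce: vy ← 0.63·17.884 = 11.267
Arc 2: start y=0.000, vy=11.267 → t=2.297, apex=6.470, x_land=76.524, impact vy=-11.267
  bounce: vy ← 0.63·11.267 = 7.098
Arc 3: start y=0.000, vy=7.098 → t=1.447, apex=2.568, x_land=96.046, impact vy=-7.098
  bounce: vy ← 0.63·7.098 = 4.472
Arc 4: start y=0.000, vy=4.472 → t=0.912, apex=1.019, x_land=108.345, impact vy=-4.472
  bounce: vy ← 0.63·4.472 = 2.817
Arc 5: start y=0.000, vy=2.817 → t=0.574, apex=0.405, x_land=116.093, impact vy=-2.817
  bounce: vy ← 0.63·2.817 = 1.775

1 3.376 16.302 45.536
2 2.297 6.470 76.524
3 1.447 2.568 96.046
4 0.912 1.019 108.345
5 0.574 0.405 116.093
final: 116.093 1.775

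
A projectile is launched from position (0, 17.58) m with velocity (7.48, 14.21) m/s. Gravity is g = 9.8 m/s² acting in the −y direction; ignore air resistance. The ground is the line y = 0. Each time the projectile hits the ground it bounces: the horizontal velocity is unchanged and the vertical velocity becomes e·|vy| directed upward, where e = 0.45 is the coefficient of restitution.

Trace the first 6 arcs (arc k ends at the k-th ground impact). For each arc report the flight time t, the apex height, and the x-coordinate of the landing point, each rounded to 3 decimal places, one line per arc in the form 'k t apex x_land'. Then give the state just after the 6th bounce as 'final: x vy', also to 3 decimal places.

1 3.835 27.882 28.689
2 2.147 5.646 44.748
3 0.966 1.143 51.974
4 0.435 0.232 55.226
5 0.196 0.047 56.689
6 0.088 0.009 57.348
final: 57.348 0.194

Arc 1: start y=17.580, vy=14.210 → t=3.835, apex=27.882, x_land=28.689, impact vy=-23.377
  bounce: vy ← 0.45·23.377 = 10.520
Arc 2: start y=0.000, vy=10.520 → t=2.147, apex=5.646, x_land=44.748, impact vy=-10.520
  bounce: vy ← 0.45·10.520 = 4.734
Arc 3: start y=0.000, vy=4.734 → t=0.966, apex=1.143, x_land=51.974, impact vy=-4.734
  bounce: vy ← 0.45·4.734 = 2.130
Arc 4: start y=0.000, vy=2.130 → t=0.435, apex=0.232, x_land=55.226, impact vy=-2.130
  bounce: vy ← 0.45·2.130 = 0.959
Arc 5: start y=0.000, vy=0.959 → t=0.196, apex=0.047, x_land=56.689, impact vy=-0.959
  bounce: vy ← 0.45·0.959 = 0.431
Arc 6: start y=0.000, vy=0.431 → t=0.088, apex=0.009, x_land=57.348, impact vy=-0.431
  bounce: vy ← 0.45·0.431 = 0.194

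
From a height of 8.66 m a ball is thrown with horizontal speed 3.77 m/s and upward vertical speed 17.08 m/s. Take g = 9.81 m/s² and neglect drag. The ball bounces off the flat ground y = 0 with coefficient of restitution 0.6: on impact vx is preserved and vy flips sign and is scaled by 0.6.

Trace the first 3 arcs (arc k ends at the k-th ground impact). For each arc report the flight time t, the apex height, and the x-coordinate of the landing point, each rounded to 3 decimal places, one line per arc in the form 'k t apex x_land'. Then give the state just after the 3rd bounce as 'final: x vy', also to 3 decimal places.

1 3.931 23.529 14.821
2 2.628 8.470 24.729
3 1.577 3.049 30.674
final: 30.674 4.641

Arc 1: start y=8.660, vy=17.080 → t=3.931, apex=23.529, x_land=14.821, impact vy=-21.486
  bounce: vy ← 0.6·21.486 = 12.891
Arc 2: start y=0.000, vy=12.891 → t=2.628, apex=8.470, x_land=24.729, impact vy=-12.891
  bounce: vy ← 0.6·12.891 = 7.735
Arc 3: start y=0.000, vy=7.735 → t=1.577, apex=3.049, x_land=30.674, impact vy=-7.735
  bounce: vy ← 0.6·7.735 = 4.641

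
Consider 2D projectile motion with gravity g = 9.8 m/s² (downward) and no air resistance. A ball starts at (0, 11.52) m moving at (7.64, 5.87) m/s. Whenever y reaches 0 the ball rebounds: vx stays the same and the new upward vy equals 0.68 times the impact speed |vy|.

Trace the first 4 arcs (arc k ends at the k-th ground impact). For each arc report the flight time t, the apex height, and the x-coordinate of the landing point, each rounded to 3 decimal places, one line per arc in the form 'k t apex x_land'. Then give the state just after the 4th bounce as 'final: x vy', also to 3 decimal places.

Arc 1: start y=11.520, vy=5.870 → t=2.245, apex=13.278, x_land=17.153, impact vy=-16.132
  bounce: vy ← 0.68·16.132 = 10.970
Arc 2: start y=0.000, vy=10.970 → t=2.239, apex=6.140, x_land=34.257, impact vy=-10.970
  bounce: vy ← 0.68·10.970 = 7.460
Arc 3: start y=0.000, vy=7.460 → t=1.522, apex=2.839, x_land=45.888, impact vy=-7.460
  bounce: vy ← 0.68·7.460 = 5.072
Arc 4: start y=0.000, vy=5.072 → t=1.035, apex=1.313, x_land=53.797, impact vy=-5.072
  bounce: vy ← 0.68·5.072 = 3.449

1 2.245 13.278 17.153
2 2.239 6.140 34.257
3 1.522 2.839 45.888
4 1.035 1.313 53.797
final: 53.797 3.449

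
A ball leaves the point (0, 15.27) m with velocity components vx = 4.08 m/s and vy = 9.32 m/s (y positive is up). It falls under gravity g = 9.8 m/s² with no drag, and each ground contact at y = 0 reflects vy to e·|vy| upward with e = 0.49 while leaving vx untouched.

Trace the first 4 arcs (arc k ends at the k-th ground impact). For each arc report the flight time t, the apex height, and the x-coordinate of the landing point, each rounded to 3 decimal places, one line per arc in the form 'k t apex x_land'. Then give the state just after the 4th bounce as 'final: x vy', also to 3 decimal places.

Arc 1: start y=15.270, vy=9.320 → t=2.956, apex=19.702, x_land=12.061, impact vy=-19.651
  bounce: vy ← 0.49·19.651 = 9.629
Arc 2: start y=0.000, vy=9.629 → t=1.965, apex=4.730, x_land=20.079, impact vy=-9.629
  bounce: vy ← 0.49·9.629 = 4.718
Arc 3: start y=0.000, vy=4.718 → t=0.963, apex=1.136, x_land=24.007, impact vy=-4.718
  bounce: vy ← 0.49·4.718 = 2.312
Arc 4: start y=0.000, vy=2.312 → t=0.472, apex=0.273, x_land=25.932, impact vy=-2.312
  bounce: vy ← 0.49·2.312 = 1.133

1 2.956 19.702 12.061
2 1.965 4.730 20.079
3 0.963 1.136 24.007
4 0.472 0.273 25.932
final: 25.932 1.133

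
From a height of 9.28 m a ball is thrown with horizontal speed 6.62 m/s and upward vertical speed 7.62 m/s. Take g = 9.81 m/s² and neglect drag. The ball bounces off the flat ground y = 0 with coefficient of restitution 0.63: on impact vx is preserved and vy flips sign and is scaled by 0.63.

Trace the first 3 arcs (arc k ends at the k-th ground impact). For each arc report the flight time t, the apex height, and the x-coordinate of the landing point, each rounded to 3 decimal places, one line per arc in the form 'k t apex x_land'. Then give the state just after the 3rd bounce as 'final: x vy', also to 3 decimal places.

Arc 1: start y=9.280, vy=7.620 → t=2.356, apex=12.239, x_land=15.599, impact vy=-15.496
  bounce: vy ← 0.63·15.496 = 9.763
Arc 2: start y=0.000, vy=9.763 → t=1.990, apex=4.858, x_land=28.776, impact vy=-9.763
  bounce: vy ← 0.63·9.763 = 6.151
Arc 3: start y=0.000, vy=6.151 → t=1.254, apex=1.928, x_land=37.077, impact vy=-6.151
  bounce: vy ← 0.63·6.151 = 3.875

1 2.356 12.239 15.599
2 1.990 4.858 28.776
3 1.254 1.928 37.077
final: 37.077 3.875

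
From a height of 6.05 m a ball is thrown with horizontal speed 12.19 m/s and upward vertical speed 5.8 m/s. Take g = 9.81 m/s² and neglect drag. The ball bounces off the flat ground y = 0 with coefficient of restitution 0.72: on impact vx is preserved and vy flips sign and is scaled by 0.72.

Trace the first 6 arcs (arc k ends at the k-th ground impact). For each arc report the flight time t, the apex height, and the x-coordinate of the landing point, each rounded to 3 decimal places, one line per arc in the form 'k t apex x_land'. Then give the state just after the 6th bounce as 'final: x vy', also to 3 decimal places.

Arc 1: start y=6.050, vy=5.800 → t=1.849, apex=7.765, x_land=22.544, impact vy=-12.343
  bounce: vy ← 0.72·12.343 = 8.887
Arc 2: start y=0.000, vy=8.887 → t=1.812, apex=4.025, x_land=44.630, impact vy=-8.887
  bounce: vy ← 0.72·8.887 = 6.398
Arc 3: start y=0.000, vy=6.398 → t=1.304, apex=2.087, x_land=60.531, impact vy=-6.398
  bounce: vy ← 0.72·6.398 = 4.607
Arc 4: start y=0.000, vy=4.607 → t=0.939, apex=1.082, x_land=71.980, impact vy=-4.607
  bounce: vy ← 0.72·4.607 = 3.317
Arc 5: start y=0.000, vy=3.317 → t=0.676, apex=0.561, x_land=80.224, impact vy=-3.317
  bounce: vy ← 0.72·3.317 = 2.388
Arc 6: start y=0.000, vy=2.388 → t=0.487, apex=0.291, x_land=86.159, impact vy=-2.388
  bounce: vy ← 0.72·2.388 = 1.720

1 1.849 7.765 22.544
2 1.812 4.025 44.630
3 1.304 2.087 60.531
4 0.939 1.082 71.980
5 0.676 0.561 80.224
6 0.487 0.291 86.159
final: 86.159 1.720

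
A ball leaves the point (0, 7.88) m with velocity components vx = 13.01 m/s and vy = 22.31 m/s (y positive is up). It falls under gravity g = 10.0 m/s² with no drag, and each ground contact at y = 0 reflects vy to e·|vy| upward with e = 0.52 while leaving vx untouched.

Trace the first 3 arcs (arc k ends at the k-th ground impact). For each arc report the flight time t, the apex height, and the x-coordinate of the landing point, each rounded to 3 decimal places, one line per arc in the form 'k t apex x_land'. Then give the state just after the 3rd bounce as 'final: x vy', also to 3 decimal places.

Arc 1: start y=7.880, vy=22.310 → t=4.791, apex=32.767, x_land=62.330, impact vy=-25.600
  bounce: vy ← 0.52·25.600 = 13.312
Arc 2: start y=0.000, vy=13.312 → t=2.662, apex=8.860, x_land=96.967, impact vy=-13.312
  bounce: vy ← 0.52·13.312 = 6.922
Arc 3: start y=0.000, vy=6.922 → t=1.384, apex=2.396, x_land=114.979, impact vy=-6.922
  bounce: vy ← 0.52·6.922 = 3.599

1 4.791 32.767 62.330
2 2.662 8.860 96.967
3 1.384 2.396 114.979
final: 114.979 3.599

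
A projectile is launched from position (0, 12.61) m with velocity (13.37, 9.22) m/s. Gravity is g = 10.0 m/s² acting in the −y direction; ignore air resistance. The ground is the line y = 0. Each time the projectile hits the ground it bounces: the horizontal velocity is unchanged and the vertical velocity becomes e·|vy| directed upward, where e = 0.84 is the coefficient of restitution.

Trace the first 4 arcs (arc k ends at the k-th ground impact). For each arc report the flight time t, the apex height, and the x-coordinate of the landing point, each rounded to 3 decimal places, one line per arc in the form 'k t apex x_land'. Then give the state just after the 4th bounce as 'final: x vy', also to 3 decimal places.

Arc 1: start y=12.610, vy=9.220 → t=2.758, apex=16.860, x_land=36.879, impact vy=-18.363
  bounce: vy ← 0.84·18.363 = 15.425
Arc 2: start y=0.000, vy=15.425 → t=3.085, apex=11.897, x_land=78.126, impact vy=-15.425
  bounce: vy ← 0.84·15.425 = 12.957
Arc 3: start y=0.000, vy=12.957 → t=2.591, apex=8.394, x_land=112.773, impact vy=-12.957
  bounce: vy ← 0.84·12.957 = 10.884
Arc 4: start y=0.000, vy=10.884 → t=2.177, apex=5.923, x_land=141.877, impact vy=-10.884
  bounce: vy ← 0.84·10.884 = 9.143

1 2.758 16.860 36.879
2 3.085 11.897 78.126
3 2.591 8.394 112.773
4 2.177 5.923 141.877
final: 141.877 9.143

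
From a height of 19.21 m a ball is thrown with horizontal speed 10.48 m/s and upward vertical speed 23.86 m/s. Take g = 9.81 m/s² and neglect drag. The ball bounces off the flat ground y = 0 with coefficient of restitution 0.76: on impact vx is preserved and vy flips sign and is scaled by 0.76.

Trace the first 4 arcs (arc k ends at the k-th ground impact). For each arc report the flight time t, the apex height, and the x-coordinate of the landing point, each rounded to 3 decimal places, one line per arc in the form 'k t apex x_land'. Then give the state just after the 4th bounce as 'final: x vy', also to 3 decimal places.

Arc 1: start y=19.210, vy=23.860 → t=5.568, apex=48.226, x_land=58.351, impact vy=-30.760
  bounce: vy ← 0.76·30.760 = 23.378
Arc 2: start y=0.000, vy=23.378 → t=4.766, apex=27.856, x_land=108.300, impact vy=-23.378
  bounce: vy ← 0.76·23.378 = 17.767
Arc 3: start y=0.000, vy=17.767 → t=3.622, apex=16.089, x_land=146.261, impact vy=-17.767
  bounce: vy ← 0.76·17.767 = 13.503
Arc 4: start y=0.000, vy=13.503 → t=2.753, apex=9.293, x_land=175.112, impact vy=-13.503
  bounce: vy ← 0.76·13.503 = 10.262

1 5.568 48.226 58.351
2 4.766 27.856 108.300
3 3.622 16.089 146.261
4 2.753 9.293 175.112
final: 175.112 10.262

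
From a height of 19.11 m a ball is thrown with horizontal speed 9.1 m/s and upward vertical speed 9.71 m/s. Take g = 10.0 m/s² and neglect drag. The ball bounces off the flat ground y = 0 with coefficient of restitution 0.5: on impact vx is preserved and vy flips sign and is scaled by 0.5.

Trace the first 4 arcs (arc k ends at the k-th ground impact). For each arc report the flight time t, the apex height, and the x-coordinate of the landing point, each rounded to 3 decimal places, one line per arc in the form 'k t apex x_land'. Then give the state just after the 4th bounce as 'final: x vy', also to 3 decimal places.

1 3.154 23.824 28.700
2 2.183 5.956 48.564
3 1.091 1.489 58.496
4 0.546 0.372 63.462
final: 63.462 1.364

Arc 1: start y=19.110, vy=9.710 → t=3.154, apex=23.824, x_land=28.700, impact vy=-21.829
  bounce: vy ← 0.5·21.829 = 10.914
Arc 2: start y=0.000, vy=10.914 → t=2.183, apex=5.956, x_land=48.564, impact vy=-10.914
  bounce: vy ← 0.5·10.914 = 5.457
Arc 3: start y=0.000, vy=5.457 → t=1.091, apex=1.489, x_land=58.496, impact vy=-5.457
  bounce: vy ← 0.5·5.457 = 2.729
Arc 4: start y=0.000, vy=2.729 → t=0.546, apex=0.372, x_land=63.462, impact vy=-2.729
  bounce: vy ← 0.5·2.729 = 1.364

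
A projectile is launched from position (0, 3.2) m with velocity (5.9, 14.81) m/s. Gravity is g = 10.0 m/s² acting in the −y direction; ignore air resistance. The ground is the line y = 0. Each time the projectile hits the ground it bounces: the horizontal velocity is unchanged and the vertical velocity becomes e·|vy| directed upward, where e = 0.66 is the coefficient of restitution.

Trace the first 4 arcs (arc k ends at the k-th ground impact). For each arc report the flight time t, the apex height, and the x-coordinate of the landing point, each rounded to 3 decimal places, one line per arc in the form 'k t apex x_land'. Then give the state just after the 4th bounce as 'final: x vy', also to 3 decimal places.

1 3.164 14.167 18.669
2 2.222 6.171 31.778
3 1.466 2.688 40.430
4 0.968 1.171 46.141
final: 46.141 3.194

Arc 1: start y=3.200, vy=14.810 → t=3.164, apex=14.167, x_land=18.669, impact vy=-16.833
  bounce: vy ← 0.66·16.833 = 11.110
Arc 2: start y=0.000, vy=11.110 → t=2.222, apex=6.171, x_land=31.778, impact vy=-11.110
  bounce: vy ← 0.66·11.110 = 7.332
Arc 3: start y=0.000, vy=7.332 → t=1.466, apex=2.688, x_land=40.430, impact vy=-7.332
  bounce: vy ← 0.66·7.332 = 4.839
Arc 4: start y=0.000, vy=4.839 → t=0.968, apex=1.171, x_land=46.141, impact vy=-4.839
  bounce: vy ← 0.66·4.839 = 3.194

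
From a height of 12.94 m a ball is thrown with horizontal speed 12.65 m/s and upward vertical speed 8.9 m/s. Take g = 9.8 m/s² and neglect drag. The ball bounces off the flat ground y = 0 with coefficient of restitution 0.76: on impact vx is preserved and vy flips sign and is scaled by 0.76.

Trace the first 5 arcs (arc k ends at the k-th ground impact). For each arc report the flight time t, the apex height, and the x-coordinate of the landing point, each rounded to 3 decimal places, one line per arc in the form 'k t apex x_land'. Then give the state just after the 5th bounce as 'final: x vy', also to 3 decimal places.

1 2.770 16.981 35.038
2 2.830 9.808 70.833
3 2.151 5.665 98.037
4 1.634 3.272 118.712
5 1.242 1.890 134.425
final: 134.425 4.626

Arc 1: start y=12.940, vy=8.900 → t=2.770, apex=16.981, x_land=35.038, impact vy=-18.244
  bounce: vy ← 0.76·18.244 = 13.865
Arc 2: start y=0.000, vy=13.865 → t=2.830, apex=9.808, x_land=70.833, impact vy=-13.865
  bounce: vy ← 0.76·13.865 = 10.538
Arc 3: start y=0.000, vy=10.538 → t=2.151, apex=5.665, x_land=98.037, impact vy=-10.538
  bounce: vy ← 0.76·10.538 = 8.009
Arc 4: start y=0.000, vy=8.009 → t=1.634, apex=3.272, x_land=118.712, impact vy=-8.009
  bounce: vy ← 0.76·8.009 = 6.087
Arc 5: start y=0.000, vy=6.087 → t=1.242, apex=1.890, x_land=134.425, impact vy=-6.087
  bounce: vy ← 0.76·6.087 = 4.626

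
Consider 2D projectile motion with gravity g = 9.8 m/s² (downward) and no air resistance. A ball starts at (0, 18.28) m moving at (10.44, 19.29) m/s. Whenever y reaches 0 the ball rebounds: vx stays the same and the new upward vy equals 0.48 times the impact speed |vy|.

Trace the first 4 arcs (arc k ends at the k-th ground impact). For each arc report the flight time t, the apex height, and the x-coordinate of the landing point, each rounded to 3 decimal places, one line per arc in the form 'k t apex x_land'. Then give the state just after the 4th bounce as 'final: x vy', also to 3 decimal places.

1 4.726 37.265 49.340
2 2.647 8.586 76.980
3 1.271 1.978 90.246
4 0.610 0.456 96.614
final: 96.614 1.435

Arc 1: start y=18.280, vy=19.290 → t=4.726, apex=37.265, x_land=49.340, impact vy=-27.026
  bounce: vy ← 0.48·27.026 = 12.972
Arc 2: start y=0.000, vy=12.972 → t=2.647, apex=8.586, x_land=76.980, impact vy=-12.972
  bounce: vy ← 0.48·12.972 = 6.227
Arc 3: start y=0.000, vy=6.227 → t=1.271, apex=1.978, x_land=90.246, impact vy=-6.227
  bounce: vy ← 0.48·6.227 = 2.989
Arc 4: start y=0.000, vy=2.989 → t=0.610, apex=0.456, x_land=96.614, impact vy=-2.989
  bounce: vy ← 0.48·2.989 = 1.435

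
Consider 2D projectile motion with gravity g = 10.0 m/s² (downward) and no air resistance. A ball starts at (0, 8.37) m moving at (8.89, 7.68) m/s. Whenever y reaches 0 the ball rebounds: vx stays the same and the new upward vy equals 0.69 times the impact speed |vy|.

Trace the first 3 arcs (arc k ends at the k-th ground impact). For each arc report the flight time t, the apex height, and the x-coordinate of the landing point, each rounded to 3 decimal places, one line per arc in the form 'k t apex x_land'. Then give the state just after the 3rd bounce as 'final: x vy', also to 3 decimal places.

Arc 1: start y=8.370, vy=7.680 → t=2.273, apex=11.319, x_land=20.203, impact vy=-15.046
  bounce: vy ← 0.69·15.046 = 10.382
Arc 2: start y=0.000, vy=10.382 → t=2.076, apex=5.389, x_land=38.662, impact vy=-10.382
  bounce: vy ← 0.69·10.382 = 7.163
Arc 3: start y=0.000, vy=7.163 → t=1.433, apex=2.566, x_land=51.399, impact vy=-7.163
  bounce: vy ← 0.69·7.163 = 4.943

1 2.273 11.319 20.203
2 2.076 5.389 38.662
3 1.433 2.566 51.399
final: 51.399 4.943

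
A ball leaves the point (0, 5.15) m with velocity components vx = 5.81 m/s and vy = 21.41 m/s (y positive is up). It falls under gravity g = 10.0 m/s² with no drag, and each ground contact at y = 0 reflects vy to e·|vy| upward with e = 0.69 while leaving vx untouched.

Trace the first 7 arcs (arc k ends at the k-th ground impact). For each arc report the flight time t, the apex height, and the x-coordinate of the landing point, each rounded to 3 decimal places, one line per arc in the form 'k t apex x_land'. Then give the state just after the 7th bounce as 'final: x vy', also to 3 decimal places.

Arc 1: start y=5.150, vy=21.410 → t=4.510, apex=28.069, x_land=26.205, impact vy=-23.694
  bounce: vy ← 0.69·23.694 = 16.349
Arc 2: start y=0.000, vy=16.349 → t=3.270, apex=13.364, x_land=45.202, impact vy=-16.349
  bounce: vy ← 0.69·16.349 = 11.281
Arc 3: start y=0.000, vy=11.281 → t=2.256, apex=6.363, x_land=58.310, impact vy=-11.281
  bounce: vy ← 0.69·11.281 = 7.784
Arc 4: start y=0.000, vy=7.784 → t=1.557, apex=3.029, x_land=67.355, impact vy=-7.784
  bounce: vy ← 0.69·7.784 = 5.371
Arc 5: start y=0.000, vy=5.371 → t=1.074, apex=1.442, x_land=73.595, impact vy=-5.371
  bounce: vy ← 0.69·5.371 = 3.706
Arc 6: start y=0.000, vy=3.706 → t=0.741, apex=0.687, x_land=77.902, impact vy=-3.706
  bounce: vy ← 0.69·3.706 = 2.557
Arc 7: start y=0.000, vy=2.557 → t=0.511, apex=0.327, x_land=80.873, impact vy=-2.557
  bounce: vy ← 0.69·2.557 = 1.764

1 4.510 28.069 26.205
2 3.270 13.364 45.202
3 2.256 6.363 58.310
4 1.557 3.029 67.355
5 1.074 1.442 73.595
6 0.741 0.687 77.902
7 0.511 0.327 80.873
final: 80.873 1.764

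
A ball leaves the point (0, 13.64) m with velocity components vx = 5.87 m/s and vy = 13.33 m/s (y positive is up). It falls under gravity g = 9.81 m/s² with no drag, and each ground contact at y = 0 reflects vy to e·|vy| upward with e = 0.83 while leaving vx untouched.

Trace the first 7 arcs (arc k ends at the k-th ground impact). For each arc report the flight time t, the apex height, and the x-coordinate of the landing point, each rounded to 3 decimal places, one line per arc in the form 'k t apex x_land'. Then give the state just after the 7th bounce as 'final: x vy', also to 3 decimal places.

Arc 1: start y=13.640, vy=13.330 → t=3.510, apex=22.697, x_land=20.603, impact vy=-21.102
  bounce: vy ← 0.83·21.102 = 17.515
Arc 2: start y=0.000, vy=17.515 → t=3.571, apex=15.636, x_land=41.564, impact vy=-17.515
  bounce: vy ← 0.83·17.515 = 14.537
Arc 3: start y=0.000, vy=14.537 → t=2.964, apex=10.771, x_land=58.961, impact vy=-14.537
  bounce: vy ← 0.83·14.537 = 12.066
Arc 4: start y=0.000, vy=12.066 → t=2.460, apex=7.420, x_land=73.401, impact vy=-12.066
  bounce: vy ← 0.83·12.066 = 10.015
Arc 5: start y=0.000, vy=10.015 → t=2.042, apex=5.112, x_land=85.386, impact vy=-10.015
  bounce: vy ← 0.83·10.015 = 8.312
Arc 6: start y=0.000, vy=8.312 → t=1.695, apex=3.522, x_land=95.334, impact vy=-8.312
  bounce: vy ← 0.83·8.312 = 6.899
Arc 7: start y=0.000, vy=6.899 → t=1.407, apex=2.426, x_land=103.590, impact vy=-6.899
  bounce: vy ← 0.83·6.899 = 5.726

1 3.510 22.697 20.603
2 3.571 15.636 41.564
3 2.964 10.771 58.961
4 2.460 7.420 73.401
5 2.042 5.112 85.386
6 1.695 3.522 95.334
7 1.407 2.426 103.590
final: 103.590 5.726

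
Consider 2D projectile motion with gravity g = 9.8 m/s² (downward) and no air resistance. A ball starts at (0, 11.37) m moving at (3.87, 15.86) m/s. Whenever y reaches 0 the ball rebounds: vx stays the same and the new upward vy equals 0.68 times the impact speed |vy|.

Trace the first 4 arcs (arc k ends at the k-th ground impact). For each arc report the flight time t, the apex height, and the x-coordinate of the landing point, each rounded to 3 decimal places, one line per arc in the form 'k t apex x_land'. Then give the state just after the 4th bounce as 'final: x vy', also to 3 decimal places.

Arc 1: start y=11.370, vy=15.860 → t=3.841, apex=24.204, x_land=14.864, impact vy=-21.781
  bounce: vy ← 0.68·21.781 = 14.811
Arc 2: start y=0.000, vy=14.811 → t=3.023, apex=11.192, x_land=26.562, impact vy=-14.811
  bounce: vy ← 0.68·14.811 = 10.071
Arc 3: start y=0.000, vy=10.071 → t=2.055, apex=5.175, x_land=34.516, impact vy=-10.071
  bounce: vy ← 0.68·10.071 = 6.848
Arc 4: start y=0.000, vy=6.848 → t=1.398, apex=2.393, x_land=39.925, impact vy=-6.848
  bounce: vy ← 0.68·6.848 = 4.657

1 3.841 24.204 14.864
2 3.023 11.192 26.562
3 2.055 5.175 34.516
4 1.398 2.393 39.925
final: 39.925 4.657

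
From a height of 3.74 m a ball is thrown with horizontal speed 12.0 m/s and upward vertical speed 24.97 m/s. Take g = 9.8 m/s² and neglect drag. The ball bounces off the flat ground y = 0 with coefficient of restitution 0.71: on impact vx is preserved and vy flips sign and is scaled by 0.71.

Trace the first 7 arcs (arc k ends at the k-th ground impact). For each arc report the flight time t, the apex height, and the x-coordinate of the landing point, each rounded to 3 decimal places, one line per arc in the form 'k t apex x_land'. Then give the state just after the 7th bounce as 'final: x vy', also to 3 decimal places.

Arc 1: start y=3.740, vy=24.970 → t=5.242, apex=35.551, x_land=62.898, impact vy=-26.397
  bounce: vy ← 0.71·26.397 = 18.742
Arc 2: start y=0.000, vy=18.742 → t=3.825, apex=17.921, x_land=108.797, impact vy=-18.742
  bounce: vy ← 0.71·18.742 = 13.307
Arc 3: start y=0.000, vy=13.307 → t=2.716, apex=9.034, x_land=141.385, impact vy=-13.307
  bounce: vy ← 0.71·13.307 = 9.448
Arc 4: start y=0.000, vy=9.448 → t=1.928, apex=4.554, x_land=164.522, impact vy=-9.448
  bounce: vy ← 0.71·9.448 = 6.708
Arc 5: start y=0.000, vy=6.708 → t=1.369, apex=2.296, x_land=180.950, impact vy=-6.708
  bounce: vy ← 0.71·6.708 = 4.763
Arc 6: start y=0.000, vy=4.763 → t=0.972, apex=1.157, x_land=192.614, impact vy=-4.763
  bounce: vy ← 0.71·4.763 = 3.381
Arc 7: start y=0.000, vy=3.381 → t=0.690, apex=0.583, x_land=200.895, impact vy=-3.381
  bounce: vy ← 0.71·3.381 = 2.401

1 5.242 35.551 62.898
2 3.825 17.921 108.797
3 2.716 9.034 141.385
4 1.928 4.554 164.522
5 1.369 2.296 180.950
6 0.972 1.157 192.614
7 0.690 0.583 200.895
final: 200.895 2.401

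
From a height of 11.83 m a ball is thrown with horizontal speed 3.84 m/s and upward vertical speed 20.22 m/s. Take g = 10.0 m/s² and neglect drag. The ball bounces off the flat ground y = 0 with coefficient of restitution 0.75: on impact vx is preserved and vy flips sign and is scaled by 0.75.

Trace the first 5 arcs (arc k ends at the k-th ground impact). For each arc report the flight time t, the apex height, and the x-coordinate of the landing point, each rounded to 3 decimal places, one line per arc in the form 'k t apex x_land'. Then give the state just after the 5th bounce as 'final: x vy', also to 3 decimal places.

1 4.563 32.272 17.520
2 3.811 18.153 32.154
3 2.858 10.211 43.129
4 2.144 5.744 51.361
5 1.608 3.231 57.534
final: 57.534 6.029

Arc 1: start y=11.830, vy=20.220 → t=4.563, apex=32.272, x_land=17.520, impact vy=-25.406
  bounce: vy ← 0.75·25.406 = 19.054
Arc 2: start y=0.000, vy=19.054 → t=3.811, apex=18.153, x_land=32.154, impact vy=-19.054
  bounce: vy ← 0.75·19.054 = 14.291
Arc 3: start y=0.000, vy=14.291 → t=2.858, apex=10.211, x_land=43.129, impact vy=-14.291
  bounce: vy ← 0.75·14.291 = 10.718
Arc 4: start y=0.000, vy=10.718 → t=2.144, apex=5.744, x_land=51.361, impact vy=-10.718
  bounce: vy ← 0.75·10.718 = 8.039
Arc 5: start y=0.000, vy=8.039 → t=1.608, apex=3.231, x_land=57.534, impact vy=-8.039
  bounce: vy ← 0.75·8.039 = 6.029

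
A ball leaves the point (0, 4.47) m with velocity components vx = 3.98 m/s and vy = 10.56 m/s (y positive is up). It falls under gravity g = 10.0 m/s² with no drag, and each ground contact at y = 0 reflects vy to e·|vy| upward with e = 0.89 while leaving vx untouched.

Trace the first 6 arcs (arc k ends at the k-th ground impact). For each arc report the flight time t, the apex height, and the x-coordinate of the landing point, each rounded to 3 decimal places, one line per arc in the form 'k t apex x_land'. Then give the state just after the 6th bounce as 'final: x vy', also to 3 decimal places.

1 2.473 10.046 9.844
2 2.523 7.957 19.886
3 2.246 6.303 28.823
4 1.999 4.993 36.777
5 1.779 3.955 43.856
6 1.583 3.132 50.157
final: 50.157 7.044

Arc 1: start y=4.470, vy=10.560 → t=2.473, apex=10.046, x_land=9.844, impact vy=-14.174
  bounce: vy ← 0.89·14.174 = 12.615
Arc 2: start y=0.000, vy=12.615 → t=2.523, apex=7.957, x_land=19.886, impact vy=-12.615
  bounce: vy ← 0.89·12.615 = 11.228
Arc 3: start y=0.000, vy=11.228 → t=2.246, apex=6.303, x_land=28.823, impact vy=-11.228
  bounce: vy ← 0.89·11.228 = 9.993
Arc 4: start y=0.000, vy=9.993 → t=1.999, apex=4.993, x_land=36.777, impact vy=-9.993
  bounce: vy ← 0.89·9.993 = 8.893
Arc 5: start y=0.000, vy=8.893 → t=1.779, apex=3.955, x_land=43.856, impact vy=-8.893
  bounce: vy ← 0.89·8.893 = 7.915
Arc 6: start y=0.000, vy=7.915 → t=1.583, apex=3.132, x_land=50.157, impact vy=-7.915
  bounce: vy ← 0.89·7.915 = 7.044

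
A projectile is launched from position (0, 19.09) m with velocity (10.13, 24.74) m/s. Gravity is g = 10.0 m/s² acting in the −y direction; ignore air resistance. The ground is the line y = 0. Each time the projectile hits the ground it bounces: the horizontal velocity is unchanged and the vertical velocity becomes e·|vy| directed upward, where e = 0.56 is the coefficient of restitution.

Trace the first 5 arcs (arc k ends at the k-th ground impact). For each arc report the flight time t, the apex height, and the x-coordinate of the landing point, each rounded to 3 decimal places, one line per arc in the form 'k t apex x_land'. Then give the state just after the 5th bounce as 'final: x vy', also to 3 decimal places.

Arc 1: start y=19.090, vy=24.740 → t=5.627, apex=49.693, x_land=56.997, impact vy=-31.526
  bounce: vy ← 0.56·31.526 = 17.654
Arc 2: start y=0.000, vy=17.654 → t=3.531, apex=15.584, x_land=92.765, impact vy=-17.654
  bounce: vy ← 0.56·17.654 = 9.886
Arc 3: start y=0.000, vy=9.886 → t=1.977, apex=4.887, x_land=112.795, impact vy=-9.886
  bounce: vy ← 0.56·9.886 = 5.536
Arc 4: start y=0.000, vy=5.536 → t=1.107, apex=1.533, x_land=124.012, impact vy=-5.536
  bounce: vy ← 0.56·5.536 = 3.100
Arc 5: start y=0.000, vy=3.100 → t=0.620, apex=0.481, x_land=130.293, impact vy=-3.100
  bounce: vy ← 0.56·3.100 = 1.736

1 5.627 49.693 56.997
2 3.531 15.584 92.765
3 1.977 4.887 112.795
4 1.107 1.533 124.012
5 0.620 0.481 130.293
final: 130.293 1.736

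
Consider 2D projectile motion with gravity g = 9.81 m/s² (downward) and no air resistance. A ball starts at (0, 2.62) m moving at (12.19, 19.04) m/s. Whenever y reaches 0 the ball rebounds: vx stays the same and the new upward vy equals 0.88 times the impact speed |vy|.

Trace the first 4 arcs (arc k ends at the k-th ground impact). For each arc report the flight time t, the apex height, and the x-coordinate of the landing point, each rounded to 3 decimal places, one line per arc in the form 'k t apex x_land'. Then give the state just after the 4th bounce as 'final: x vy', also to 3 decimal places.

1 4.015 21.097 48.940
2 3.650 16.338 93.435
3 3.212 12.652 132.591
4 2.827 9.798 167.047
final: 167.047 12.201

Arc 1: start y=2.620, vy=19.040 → t=4.015, apex=21.097, x_land=48.940, impact vy=-20.345
  bounce: vy ← 0.88·20.345 = 17.904
Arc 2: start y=0.000, vy=17.904 → t=3.650, apex=16.338, x_land=93.435, impact vy=-17.904
  bounce: vy ← 0.88·17.904 = 15.755
Arc 3: start y=0.000, vy=15.755 → t=3.212, apex=12.652, x_land=132.591, impact vy=-15.755
  bounce: vy ← 0.88·15.755 = 13.865
Arc 4: start y=0.000, vy=13.865 → t=2.827, apex=9.798, x_land=167.047, impact vy=-13.865
  bounce: vy ← 0.88·13.865 = 12.201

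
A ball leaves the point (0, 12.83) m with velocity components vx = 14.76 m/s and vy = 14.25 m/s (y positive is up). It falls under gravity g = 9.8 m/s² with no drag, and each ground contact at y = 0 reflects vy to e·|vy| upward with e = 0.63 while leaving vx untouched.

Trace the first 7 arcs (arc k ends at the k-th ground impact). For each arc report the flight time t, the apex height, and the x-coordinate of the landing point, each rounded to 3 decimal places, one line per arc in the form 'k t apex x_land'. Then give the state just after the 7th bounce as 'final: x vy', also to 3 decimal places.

Arc 1: start y=12.830, vy=14.250 → t=3.630, apex=23.190, x_land=53.572, impact vy=-21.320
  bounce: vy ← 0.63·21.320 = 13.431
Arc 2: start y=0.000, vy=13.431 → t=2.741, apex=9.204, x_land=94.031, impact vy=-13.431
  bounce: vy ← 0.63·13.431 = 8.462
Arc 3: start y=0.000, vy=8.462 → t=1.727, apex=3.653, x_land=119.520, impact vy=-8.462
  bounce: vy ← 0.63·8.462 = 5.331
Arc 4: start y=0.000, vy=5.331 → t=1.088, apex=1.450, x_land=135.578, impact vy=-5.331
  bounce: vy ← 0.63·5.331 = 3.358
Arc 5: start y=0.000, vy=3.358 → t=0.685, apex=0.575, x_land=145.695, impact vy=-3.358
  bounce: vy ← 0.63·3.358 = 2.116
Arc 6: start y=0.000, vy=2.116 → t=0.432, apex=0.228, x_land=152.068, impact vy=-2.116
  bounce: vy ← 0.63·2.116 = 1.333
Arc 7: start y=0.000, vy=1.333 → t=0.272, apex=0.091, x_land=156.083, impact vy=-1.333
  bounce: vy ← 0.63·1.333 = 0.840

1 3.630 23.190 53.572
2 2.741 9.204 94.031
3 1.727 3.653 119.520
4 1.088 1.450 135.578
5 0.685 0.575 145.695
6 0.432 0.228 152.068
7 0.272 0.091 156.083
final: 156.083 0.840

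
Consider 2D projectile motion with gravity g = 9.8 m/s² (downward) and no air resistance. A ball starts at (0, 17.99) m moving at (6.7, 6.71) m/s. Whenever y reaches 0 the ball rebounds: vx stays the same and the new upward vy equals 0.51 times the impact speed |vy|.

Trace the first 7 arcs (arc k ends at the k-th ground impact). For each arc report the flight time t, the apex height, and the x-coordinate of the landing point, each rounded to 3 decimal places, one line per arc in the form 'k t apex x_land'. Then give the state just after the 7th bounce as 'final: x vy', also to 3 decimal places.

1 2.719 20.287 18.220
2 2.075 5.277 32.126
3 1.058 1.372 39.218
4 0.540 0.357 42.834
5 0.275 0.093 44.679
6 0.140 0.024 45.620
7 0.072 0.006 46.100
final: 46.100 0.179

Arc 1: start y=17.990, vy=6.710 → t=2.719, apex=20.287, x_land=18.220, impact vy=-19.941
  bounce: vy ← 0.51·19.941 = 10.170
Arc 2: start y=0.000, vy=10.170 → t=2.075, apex=5.277, x_land=32.126, impact vy=-10.170
  bounce: vy ← 0.51·10.170 = 5.187
Arc 3: start y=0.000, vy=5.187 → t=1.058, apex=1.372, x_land=39.218, impact vy=-5.187
  bounce: vy ← 0.51·5.187 = 2.645
Arc 4: start y=0.000, vy=2.645 → t=0.540, apex=0.357, x_land=42.834, impact vy=-2.645
  bounce: vy ← 0.51·2.645 = 1.349
Arc 5: start y=0.000, vy=1.349 → t=0.275, apex=0.093, x_land=44.679, impact vy=-1.349
  bounce: vy ← 0.51·1.349 = 0.688
Arc 6: start y=0.000, vy=0.688 → t=0.140, apex=0.024, x_land=45.620, impact vy=-0.688
  bounce: vy ← 0.51·0.688 = 0.351
Arc 7: start y=0.000, vy=0.351 → t=0.072, apex=0.006, x_land=46.100, impact vy=-0.351
  bounce: vy ← 0.51·0.351 = 0.179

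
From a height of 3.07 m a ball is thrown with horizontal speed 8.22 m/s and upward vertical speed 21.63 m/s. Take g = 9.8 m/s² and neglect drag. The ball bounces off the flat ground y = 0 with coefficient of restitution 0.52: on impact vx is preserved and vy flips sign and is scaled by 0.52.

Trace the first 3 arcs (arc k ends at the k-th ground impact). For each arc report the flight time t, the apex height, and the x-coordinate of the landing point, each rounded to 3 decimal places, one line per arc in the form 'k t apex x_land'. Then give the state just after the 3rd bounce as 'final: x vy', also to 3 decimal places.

1 4.552 26.940 37.417
2 2.439 7.285 57.462
3 1.268 1.970 67.885
final: 67.885 3.231

Arc 1: start y=3.070, vy=21.630 → t=4.552, apex=26.940, x_land=37.417, impact vy=-22.979
  bounce: vy ← 0.52·22.979 = 11.949
Arc 2: start y=0.000, vy=11.949 → t=2.439, apex=7.285, x_land=57.462, impact vy=-11.949
  bounce: vy ← 0.52·11.949 = 6.213
Arc 3: start y=0.000, vy=6.213 → t=1.268, apex=1.970, x_land=67.885, impact vy=-6.213
  bounce: vy ← 0.52·6.213 = 3.231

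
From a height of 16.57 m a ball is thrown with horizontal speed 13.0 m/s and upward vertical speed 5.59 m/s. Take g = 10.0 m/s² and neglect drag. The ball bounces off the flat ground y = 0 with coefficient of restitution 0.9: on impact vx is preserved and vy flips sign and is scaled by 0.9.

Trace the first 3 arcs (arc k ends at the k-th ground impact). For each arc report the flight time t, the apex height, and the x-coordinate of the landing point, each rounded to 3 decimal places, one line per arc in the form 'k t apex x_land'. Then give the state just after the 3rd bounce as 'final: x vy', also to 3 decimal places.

1 2.463 18.132 32.023
2 3.428 14.687 76.585
3 3.085 11.897 116.690
final: 116.690 13.883

Arc 1: start y=16.570, vy=5.590 → t=2.463, apex=18.132, x_land=32.023, impact vy=-19.043
  bounce: vy ← 0.9·19.043 = 17.139
Arc 2: start y=0.000, vy=17.139 → t=3.428, apex=14.687, x_land=76.585, impact vy=-17.139
  bounce: vy ← 0.9·17.139 = 15.425
Arc 3: start y=0.000, vy=15.425 → t=3.085, apex=11.897, x_land=116.690, impact vy=-15.425
  bounce: vy ← 0.9·15.425 = 13.883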